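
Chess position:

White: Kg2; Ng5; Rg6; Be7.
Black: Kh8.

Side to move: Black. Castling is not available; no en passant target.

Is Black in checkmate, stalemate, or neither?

Black to move; black king on h8.
In check: no.
King squares — g7: attacked by Rg6; h7: attacked by Ng5; g8: attacked by Rg6.
Legal moves for Black: none.
Not in check and no legal moves → stalemate.

stalemate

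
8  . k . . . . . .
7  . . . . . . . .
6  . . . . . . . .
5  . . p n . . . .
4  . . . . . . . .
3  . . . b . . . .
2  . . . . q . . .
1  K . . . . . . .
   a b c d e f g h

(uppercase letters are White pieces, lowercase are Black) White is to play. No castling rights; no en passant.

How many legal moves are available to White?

White to move; king on a1.
In check: no.
Legal moves: none.
Count: 0.

0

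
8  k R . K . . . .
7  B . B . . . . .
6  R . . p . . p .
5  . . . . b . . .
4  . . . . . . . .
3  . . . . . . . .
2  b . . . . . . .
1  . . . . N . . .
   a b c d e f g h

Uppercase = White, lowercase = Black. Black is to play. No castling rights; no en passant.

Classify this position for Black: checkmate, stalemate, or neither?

checkmate

Black to move; black king on a8.
In check: yes, from the white rook on b8.
King squares — a7: attacked by Ra6; b7: attacked by Rb8; b8: attacked by Ba7.
Legal moves for Black: none.
In check with no legal moves → checkmate.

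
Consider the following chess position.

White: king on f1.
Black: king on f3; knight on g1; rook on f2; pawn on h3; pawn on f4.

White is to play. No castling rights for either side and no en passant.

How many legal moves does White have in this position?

White to move; king on f1.
In check: yes, from the black rook on f2.
Legal moves: Kxg1, Ke1.
Count: 2.

2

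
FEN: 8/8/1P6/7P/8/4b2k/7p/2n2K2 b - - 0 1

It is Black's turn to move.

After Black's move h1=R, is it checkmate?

yes

After h1=R: white king on f1; in check: yes, from the black rook on h1.
King squares — e1: attacked by Rh1; g1: attacked by Rh1; e2: attacked by Nc1; f2: attacked by Be3; g2: attacked by Kh3.
White has no legal moves → checkmate.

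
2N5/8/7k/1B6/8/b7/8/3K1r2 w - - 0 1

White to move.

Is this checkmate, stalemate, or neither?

neither

White to move; white king on d1.
In check: yes, from the black rook on f1.
Legal moves for White: Ke2, Kd2, Kc2, Bxf1.
White is in check but has 4 legal moves → neither.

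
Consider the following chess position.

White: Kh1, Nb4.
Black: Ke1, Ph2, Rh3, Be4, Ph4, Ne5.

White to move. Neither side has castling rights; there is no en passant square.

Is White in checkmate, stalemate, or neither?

White to move; white king on h1.
In check: yes, from the black bishop on e4.
King squares — g1: attacked by Ph2; g2: attacked by Be4; h2: attacked by Rh3.
Legal moves for White: none.
In check with no legal moves → checkmate.

checkmate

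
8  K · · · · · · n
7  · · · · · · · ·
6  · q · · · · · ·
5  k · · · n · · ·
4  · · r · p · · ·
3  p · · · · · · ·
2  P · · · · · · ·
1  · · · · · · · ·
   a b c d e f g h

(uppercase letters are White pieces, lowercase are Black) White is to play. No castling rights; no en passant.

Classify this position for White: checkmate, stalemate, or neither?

stalemate

White to move; white king on a8.
In check: no.
King squares — a7: attacked by Qb6; b7: attacked by Qb6; b8: attacked by Qb6.
Legal moves for White: none.
Not in check and no legal moves → stalemate.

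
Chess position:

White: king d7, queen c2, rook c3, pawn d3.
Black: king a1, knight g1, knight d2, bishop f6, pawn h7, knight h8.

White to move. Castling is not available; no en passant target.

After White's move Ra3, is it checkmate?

yes

After Ra3: black king on a1; in check: yes, from the white rook on a3.
King squares — b1: attacked by Qc2; a2: attacked by Qc2; b2: attacked by Qc2.
Black has no legal moves → checkmate.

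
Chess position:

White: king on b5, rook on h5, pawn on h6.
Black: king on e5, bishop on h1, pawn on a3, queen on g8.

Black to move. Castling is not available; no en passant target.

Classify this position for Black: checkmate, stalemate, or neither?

neither

Black to move; black king on e5.
In check: yes, from the white rook on h5.
Legal moves for Black: Kf6, Ke6, Kd6, Kf4, Ke4, Kd4, Qg5.
Black is in check but has 7 legal moves → neither.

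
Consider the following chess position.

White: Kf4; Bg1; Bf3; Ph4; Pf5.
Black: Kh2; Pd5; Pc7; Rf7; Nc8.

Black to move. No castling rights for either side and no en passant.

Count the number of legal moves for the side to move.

2

Black to move; king on h2.
In check: yes, from the white bishop on g1.
Legal moves: Kh3, Kxg1.
Count: 2.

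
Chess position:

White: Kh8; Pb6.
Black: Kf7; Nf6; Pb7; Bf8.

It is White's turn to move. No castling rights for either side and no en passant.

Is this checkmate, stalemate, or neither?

stalemate

White to move; white king on h8.
In check: no.
King squares — g7: attacked by Kf7; h7: attacked by Nf6; g8: attacked by Nf6.
Legal moves for White: none.
Not in check and no legal moves → stalemate.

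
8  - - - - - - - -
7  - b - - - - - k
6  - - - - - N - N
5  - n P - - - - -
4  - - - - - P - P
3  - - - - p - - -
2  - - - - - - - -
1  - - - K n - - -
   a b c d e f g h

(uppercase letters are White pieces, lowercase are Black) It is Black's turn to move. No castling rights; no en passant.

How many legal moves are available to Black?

4

Black to move; king on h7.
In check: yes, from the white knight on f6.
Legal moves: Kh8, Kg7, Kxh6, Kg6.
Count: 4.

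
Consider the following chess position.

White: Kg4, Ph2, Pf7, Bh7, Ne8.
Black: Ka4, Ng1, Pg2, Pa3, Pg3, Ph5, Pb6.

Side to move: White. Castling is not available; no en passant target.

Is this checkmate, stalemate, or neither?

White to move; white king on g4.
In check: yes, from the black pawn on h5.
Legal moves for White: Kxh5, Kg5, Kf5, Kh4, Kf4, Kxg3.
White is in check but has 6 legal moves → neither.

neither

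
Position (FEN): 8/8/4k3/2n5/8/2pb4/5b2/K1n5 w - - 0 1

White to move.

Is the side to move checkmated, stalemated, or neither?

White to move; white king on a1.
In check: no.
King squares — b1: attacked by Bd3; a2: attacked by Nc1; b2: attacked by Pc3.
Legal moves for White: none.
Not in check and no legal moves → stalemate.

stalemate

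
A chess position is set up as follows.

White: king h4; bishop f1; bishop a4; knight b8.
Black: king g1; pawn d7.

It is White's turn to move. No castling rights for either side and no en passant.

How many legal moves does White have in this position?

21

White to move; king on h4.
In check: no.
Legal moves: Nxd7, Nc6, Na6, Kh5, Kg5, Kg4, Kh3, Kg3, Bxd7, Bc6, Bab5, Bb3, Bc2, Bd1, Ba6, Bfb5, Bc4, Bh3, Bd3, Bg2, Be2.
Count: 21.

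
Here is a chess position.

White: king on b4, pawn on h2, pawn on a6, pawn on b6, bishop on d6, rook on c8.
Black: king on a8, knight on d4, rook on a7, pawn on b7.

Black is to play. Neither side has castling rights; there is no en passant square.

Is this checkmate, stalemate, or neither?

Black to move; black king on a8.
In check: yes, from the white rook on c8.
King squares — a7: own rook; b7: own pawn; b8: attacked by Bd6.
Legal moves for Black: none.
In check with no legal moves → checkmate.

checkmate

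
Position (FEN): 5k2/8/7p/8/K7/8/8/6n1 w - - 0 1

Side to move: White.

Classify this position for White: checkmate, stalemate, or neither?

White to move; white king on a4.
In check: no.
Legal moves for White: Kb5, Ka5, Kb4, Kb3, Ka3.
White has 5 legal moves and is not in check → neither.

neither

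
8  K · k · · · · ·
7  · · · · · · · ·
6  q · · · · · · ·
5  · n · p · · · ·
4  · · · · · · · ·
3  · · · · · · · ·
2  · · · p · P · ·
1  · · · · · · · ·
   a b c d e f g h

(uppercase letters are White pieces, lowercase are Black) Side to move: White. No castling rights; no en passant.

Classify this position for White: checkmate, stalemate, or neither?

checkmate

White to move; white king on a8.
In check: yes, from the black queen on a6.
King squares — a7: attacked by Nb5; b7: attacked by Qa6; b8: attacked by Kc8.
Legal moves for White: none.
In check with no legal moves → checkmate.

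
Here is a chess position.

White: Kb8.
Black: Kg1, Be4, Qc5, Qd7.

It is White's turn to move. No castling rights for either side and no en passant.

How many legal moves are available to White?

White to move; king on b8.
In check: no.
Legal moves: none.
Count: 0.

0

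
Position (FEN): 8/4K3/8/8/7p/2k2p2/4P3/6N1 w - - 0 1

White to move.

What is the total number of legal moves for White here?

White to move; king on e7.
In check: no.
Legal moves: Kf8, Ke8, Kd8, Kf7, Kd7, Kf6, Ke6, Kd6, Nh3, Nxf3, exf3, e3, e4.
Count: 13.

13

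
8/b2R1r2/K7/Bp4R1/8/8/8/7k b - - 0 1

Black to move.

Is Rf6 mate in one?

After Rf6: white king on a6; in check: yes, from the black rook on f6.
White has 5 legal replies: Kb7, Kxa7, Kxb5, Rd6, Bb6.
In check but a legal move exists → not checkmate.

no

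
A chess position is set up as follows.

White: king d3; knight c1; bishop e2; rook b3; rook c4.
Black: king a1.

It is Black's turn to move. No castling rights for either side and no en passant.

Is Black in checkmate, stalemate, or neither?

Black to move; black king on a1.
In check: no.
King squares — b1: attacked by Rb3; a2: attacked by Nc1; b2: attacked by Rb3.
Legal moves for Black: none.
Not in check and no legal moves → stalemate.

stalemate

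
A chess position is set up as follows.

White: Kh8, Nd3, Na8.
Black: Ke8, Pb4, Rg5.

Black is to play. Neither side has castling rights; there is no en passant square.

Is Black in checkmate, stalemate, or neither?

neither

Black to move; black king on e8.
In check: no.
Legal moves for Black include: Kf8, Kd8, Kf7, Ke7, Kd7, Rg8+, Rg7, Rg6, Rh5+, Rf5, Re5, Rd5, Rc5, Rb5, Ra5, Rg4, Rg3, Rg2, ... (list truncated; more exist).
Black has legal moves and is not in check → neither.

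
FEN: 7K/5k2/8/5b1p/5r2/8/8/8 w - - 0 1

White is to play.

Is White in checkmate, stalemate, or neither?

White to move; white king on h8.
In check: no.
King squares — g7: attacked by Kf7; h7: attacked by Bf5; g8: attacked by Kf7.
Legal moves for White: none.
Not in check and no legal moves → stalemate.

stalemate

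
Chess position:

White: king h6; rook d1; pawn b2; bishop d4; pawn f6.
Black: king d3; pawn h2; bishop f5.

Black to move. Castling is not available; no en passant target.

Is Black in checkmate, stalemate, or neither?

Black to move; black king on d3.
In check: yes, from the white rook on d1.
King squares — c2: available; d2: attacked by Rd1; e2: available; c3: attacked by Pb2; e3: attacked by Bd4; c4: available; d4: attacked by Rd1; e4: available.
Legal moves for Black: Ke4, Kc4, Ke2, Kc2.
Black is in check but has 4 legal moves → neither.

neither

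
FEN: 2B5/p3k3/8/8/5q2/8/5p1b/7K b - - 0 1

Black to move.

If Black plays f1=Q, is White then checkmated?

After f1=Q: white king on h1; in check: yes, from the black queen on f1.
King squares — g1: attacked by Qf1; g2: attacked by Qf1; h2: attacked by Qf4.
White has no legal moves → checkmate.

yes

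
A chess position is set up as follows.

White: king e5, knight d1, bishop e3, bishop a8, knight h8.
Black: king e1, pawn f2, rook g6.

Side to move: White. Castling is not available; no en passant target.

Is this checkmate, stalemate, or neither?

neither

White to move; white king on e5.
In check: no.
Legal moves for White include: Nf7, Nxg6, Bb7, Bc6, Bd5, Be4, Bf3, Bg2, Bh1, Kf5, Kd5, Kf4, Ke4, Kd4, Ba7, Bh6, Bb6, Bg5, ... (list truncated; more exist).
White has legal moves and is not in check → neither.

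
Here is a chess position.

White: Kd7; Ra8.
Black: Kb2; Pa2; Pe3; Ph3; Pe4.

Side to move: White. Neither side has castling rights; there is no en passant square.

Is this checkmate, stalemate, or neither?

neither

White to move; white king on d7.
In check: no.
Legal moves for White include: Rh8, Rg8, Rf8, Re8, Rd8, Rc8, Rb8+, Ra7, Ra6, Ra5, Ra4, Ra3, Rxa2+, Ke8, Kd8, Kc8, Ke7, Kc7, ... (list truncated; more exist).
White has legal moves and is not in check → neither.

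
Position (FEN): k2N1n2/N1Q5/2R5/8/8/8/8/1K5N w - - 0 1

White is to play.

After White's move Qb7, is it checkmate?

yes

After Qb7: black king on a8; in check: yes, from the white queen on b7.
King squares — a7: attacked by Qb7; b7: attacked by Nd8; b8: attacked by Qb7.
Black has no legal moves → checkmate.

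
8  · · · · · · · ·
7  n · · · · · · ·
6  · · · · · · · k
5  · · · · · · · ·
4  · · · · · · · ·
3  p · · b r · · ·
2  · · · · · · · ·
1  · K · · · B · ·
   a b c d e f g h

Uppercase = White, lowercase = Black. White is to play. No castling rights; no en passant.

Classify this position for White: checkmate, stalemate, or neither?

neither

White to move; white king on b1.
In check: yes, from the black bishop on d3.
King squares — a1: available; c1: available; a2: available; b2: attacked by Pa3; c2: attacked by Bd3.
Legal moves for White: Ka2, Kc1, Ka1, Bxd3.
White is in check but has 4 legal moves → neither.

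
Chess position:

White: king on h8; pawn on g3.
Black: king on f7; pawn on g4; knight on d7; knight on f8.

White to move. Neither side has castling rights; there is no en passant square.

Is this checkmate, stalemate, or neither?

stalemate

White to move; white king on h8.
In check: no.
King squares — g7: attacked by Kf7; h7: attacked by Nf8; g8: attacked by Kf7.
Legal moves for White: none.
Not in check and no legal moves → stalemate.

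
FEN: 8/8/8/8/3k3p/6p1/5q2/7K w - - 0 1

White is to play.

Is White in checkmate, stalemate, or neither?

White to move; white king on h1.
In check: no.
King squares — g1: attacked by Qf2; g2: attacked by Qf2; h2: attacked by Qf2.
Legal moves for White: none.
Not in check and no legal moves → stalemate.

stalemate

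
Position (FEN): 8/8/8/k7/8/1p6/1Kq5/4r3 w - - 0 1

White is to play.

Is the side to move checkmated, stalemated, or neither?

neither

White to move; white king on b2.
In check: yes, from the black queen on c2.
Legal moves for White: Ka3.
White is in check but has 1 legal move → neither.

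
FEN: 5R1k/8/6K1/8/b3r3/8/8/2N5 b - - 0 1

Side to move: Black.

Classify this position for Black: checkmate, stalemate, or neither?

checkmate

Black to move; black king on h8.
In check: yes, from the white rook on f8.
King squares — g7: attacked by Kg6; h7: attacked by Kg6; g8: attacked by Rf8.
Legal moves for Black: none.
In check with no legal moves → checkmate.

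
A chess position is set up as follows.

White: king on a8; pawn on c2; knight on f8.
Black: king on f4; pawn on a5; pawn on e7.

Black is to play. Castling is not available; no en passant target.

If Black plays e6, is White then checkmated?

no

After e6: white king on a8; in check: no.
White is not in check, so this cannot be checkmate.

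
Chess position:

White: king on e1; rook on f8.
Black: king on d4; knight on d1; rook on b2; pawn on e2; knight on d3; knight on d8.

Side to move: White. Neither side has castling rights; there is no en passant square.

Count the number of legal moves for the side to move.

White to move; king on e1.
In check: yes, from the black knight on d3.
Legal moves: none.
Count: 0.

0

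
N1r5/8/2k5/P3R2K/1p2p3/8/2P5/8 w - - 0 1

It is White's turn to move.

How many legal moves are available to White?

19

White to move; king on h5.
In check: no.
Legal moves: Nc7, Nb6, Kh6, Kg6, Kg5, Kh4, Kg4, Re8, Re7, Re6+, Rg5, Rf5, Rd5, Rc5+, Rb5, Rxe4, a6, c3, c4.
Count: 19.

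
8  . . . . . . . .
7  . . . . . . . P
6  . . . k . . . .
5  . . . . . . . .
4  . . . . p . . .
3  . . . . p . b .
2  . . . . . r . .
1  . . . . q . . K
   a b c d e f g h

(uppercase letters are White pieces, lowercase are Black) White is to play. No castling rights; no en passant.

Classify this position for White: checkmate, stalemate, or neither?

White to move; white king on h1.
In check: yes, from the black queen on e1.
King squares — g1: attacked by Qe1; g2: attacked by Rf2; h2: attacked by Rf2.
Legal moves for White: none.
In check with no legal moves → checkmate.

checkmate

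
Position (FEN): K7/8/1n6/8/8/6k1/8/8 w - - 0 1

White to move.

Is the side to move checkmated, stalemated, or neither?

neither

White to move; white king on a8.
In check: yes, from the black knight on b6.
Legal moves for White: Kb8, Kb7, Ka7.
White is in check but has 3 legal moves → neither.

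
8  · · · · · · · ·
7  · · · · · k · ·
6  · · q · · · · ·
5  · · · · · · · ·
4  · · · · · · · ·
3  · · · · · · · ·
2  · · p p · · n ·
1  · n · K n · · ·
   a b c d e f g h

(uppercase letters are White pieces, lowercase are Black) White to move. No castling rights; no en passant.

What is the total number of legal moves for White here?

1

White to move; king on d1.
In check: yes, from the black pawn on c2.
Legal moves: Ke2.
Count: 1.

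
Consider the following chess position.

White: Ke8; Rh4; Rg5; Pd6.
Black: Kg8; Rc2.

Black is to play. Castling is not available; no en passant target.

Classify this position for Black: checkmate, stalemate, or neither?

Black to move; black king on g8.
In check: yes, from the white rook on g5.
King squares — f7: attacked by Ke8; g7: attacked by Rg5; h7: attacked by Rh4; f8: attacked by Ke8; h8: attacked by Rh4.
Legal moves for Black: none.
In check with no legal moves → checkmate.

checkmate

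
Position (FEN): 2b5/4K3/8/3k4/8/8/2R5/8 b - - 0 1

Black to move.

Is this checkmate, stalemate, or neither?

Black to move; black king on d5.
In check: no.
Legal moves for Black: Bd7, Bb7, Be6, Ba6, Bf5, Bg4, Bh3, Ke5, Ke4, Kd4.
Black has 10 legal moves and is not in check → neither.

neither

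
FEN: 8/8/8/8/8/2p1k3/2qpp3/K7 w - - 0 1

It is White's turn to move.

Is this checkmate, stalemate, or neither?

White to move; white king on a1.
In check: no.
King squares — b1: attacked by Qc2; a2: attacked by Qc2; b2: attacked by Qc2.
Legal moves for White: none.
Not in check and no legal moves → stalemate.

stalemate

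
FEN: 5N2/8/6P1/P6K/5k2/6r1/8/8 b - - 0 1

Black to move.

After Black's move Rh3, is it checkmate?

yes

After Rh3: white king on h5; in check: yes, from the black rook on h3.
King squares — g4: attacked by Kf4; h4: attacked by Rh3; g5: attacked by Kf4; g6: own pawn; h6: attacked by Rh3.
White has no legal moves → checkmate.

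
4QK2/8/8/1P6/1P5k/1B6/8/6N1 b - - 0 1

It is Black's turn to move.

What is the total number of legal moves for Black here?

Black to move; king on h4.
In check: no.
Legal moves: Kg5, Kg4, Kg3.
Count: 3.

3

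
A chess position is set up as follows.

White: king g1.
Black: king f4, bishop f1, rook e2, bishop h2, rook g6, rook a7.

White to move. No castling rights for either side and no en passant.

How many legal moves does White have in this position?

2

White to move; king on g1.
In check: yes, from the black bishop on h2 and the black rook on g6.
Legal moves: Kh1, Kxf1.
Count: 2.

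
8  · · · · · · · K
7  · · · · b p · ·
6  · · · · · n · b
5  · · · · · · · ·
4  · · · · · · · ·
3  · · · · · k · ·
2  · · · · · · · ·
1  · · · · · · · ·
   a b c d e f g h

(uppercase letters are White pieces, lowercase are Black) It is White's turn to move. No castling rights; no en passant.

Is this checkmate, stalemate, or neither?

White to move; white king on h8.
In check: no.
King squares — g7: attacked by Bh6; h7: attacked by Nf6; g8: attacked by Nf6.
Legal moves for White: none.
Not in check and no legal moves → stalemate.

stalemate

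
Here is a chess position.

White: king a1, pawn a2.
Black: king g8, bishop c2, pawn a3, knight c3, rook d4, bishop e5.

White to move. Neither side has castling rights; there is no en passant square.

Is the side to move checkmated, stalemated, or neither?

White to move; white king on a1.
In check: no.
King squares — b1: attacked by Bc2; a2: own pawn; b2: attacked by Pa3.
Legal moves for White: none.
Not in check and no legal moves → stalemate.

stalemate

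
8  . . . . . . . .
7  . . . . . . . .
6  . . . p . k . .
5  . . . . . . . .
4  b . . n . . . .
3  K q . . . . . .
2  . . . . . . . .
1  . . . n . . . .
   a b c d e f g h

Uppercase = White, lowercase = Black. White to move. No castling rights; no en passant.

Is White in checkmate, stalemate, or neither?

White to move; white king on a3.
In check: yes, from the black queen on b3.
King squares — a2: attacked by Qb3; b2: attacked by Nd1; b3: attacked by Ba4; a4: attacked by Qb3; b4: attacked by Qb3.
Legal moves for White: none.
In check with no legal moves → checkmate.

checkmate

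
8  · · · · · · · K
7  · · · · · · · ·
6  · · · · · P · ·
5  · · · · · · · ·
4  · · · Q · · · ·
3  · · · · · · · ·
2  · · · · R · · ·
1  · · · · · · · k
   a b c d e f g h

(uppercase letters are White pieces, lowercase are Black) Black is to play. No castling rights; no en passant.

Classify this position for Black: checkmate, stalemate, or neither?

stalemate

Black to move; black king on h1.
In check: no.
King squares — g1: attacked by Qd4; g2: attacked by Re2; h2: attacked by Re2.
Legal moves for Black: none.
Not in check and no legal moves → stalemate.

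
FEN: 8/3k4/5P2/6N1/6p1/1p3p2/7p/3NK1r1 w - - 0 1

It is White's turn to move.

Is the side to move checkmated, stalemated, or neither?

neither

White to move; white king on e1.
In check: yes, from the black rook on g1.
King squares — d1: own knight; f1: attacked by Rg1; d2: available; e2: attacked by Pf3; f2: available.
Legal moves for White: Kf2, Kd2.
White is in check but has 2 legal moves → neither.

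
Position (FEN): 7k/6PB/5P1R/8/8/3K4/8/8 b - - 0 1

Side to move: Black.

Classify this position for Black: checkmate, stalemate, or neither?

checkmate

Black to move; black king on h8.
In check: yes, from the white pawn on g7.
King squares — g7: attacked by Pf6; h7: attacked by Rh6; g8: attacked by Bh7.
Legal moves for Black: none.
In check with no legal moves → checkmate.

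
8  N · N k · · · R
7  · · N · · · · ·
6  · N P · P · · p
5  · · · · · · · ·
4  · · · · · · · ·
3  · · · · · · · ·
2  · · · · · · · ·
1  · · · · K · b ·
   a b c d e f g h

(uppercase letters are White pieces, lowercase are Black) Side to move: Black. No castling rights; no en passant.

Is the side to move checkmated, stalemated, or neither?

checkmate

Black to move; black king on d8.
In check: yes, from the white rook on h8.
King squares — c7: attacked by Na8; d7: attacked by Nb6; e7: attacked by Nc8; c8: attacked by Nb6; e8: attacked by Nc7.
Legal moves for Black: none.
In check with no legal moves → checkmate.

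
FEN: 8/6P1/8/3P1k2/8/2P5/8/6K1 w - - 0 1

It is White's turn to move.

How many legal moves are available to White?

11

White to move; king on g1.
In check: no.
Legal moves: Kh2, Kg2, Kf2, Kh1, Kf1, g8=Q, g8=R, g8=B, g8=N, d6, c4.
Count: 11.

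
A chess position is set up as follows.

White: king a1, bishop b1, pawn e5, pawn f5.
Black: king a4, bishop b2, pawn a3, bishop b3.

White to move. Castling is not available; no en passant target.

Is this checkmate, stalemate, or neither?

checkmate

White to move; white king on a1.
In check: yes, from the black bishop on b2.
King squares — b1: own bishop; a2: attacked by Bb3; b2: attacked by Pa3.
Legal moves for White: none.
In check with no legal moves → checkmate.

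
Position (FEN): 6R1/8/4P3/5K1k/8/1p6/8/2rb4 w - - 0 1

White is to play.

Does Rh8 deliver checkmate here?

After Rh8: black king on h5; in check: yes, from the white rook on h8.
King squares — g4: attacked by Kf5; h4: attacked by Rh8; g5: attacked by Kf5; g6: attacked by Kf5; h6: attacked by Rh8.
Black has no legal moves → checkmate.

yes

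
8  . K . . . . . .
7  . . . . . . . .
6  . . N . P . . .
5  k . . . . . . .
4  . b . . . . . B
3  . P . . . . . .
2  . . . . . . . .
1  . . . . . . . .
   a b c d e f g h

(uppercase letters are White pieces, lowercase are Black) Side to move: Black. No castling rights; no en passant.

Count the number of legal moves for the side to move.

3

Black to move; king on a5.
In check: yes, from the white knight on c6.
Legal moves: Kb6, Ka6, Kb5.
Count: 3.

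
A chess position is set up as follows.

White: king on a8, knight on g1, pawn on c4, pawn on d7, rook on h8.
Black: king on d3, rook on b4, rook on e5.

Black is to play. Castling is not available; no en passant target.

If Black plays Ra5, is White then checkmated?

After Ra5: white king on a8; in check: yes, from the black rook on a5.
King squares — a7: attacked by Ra5; b7: attacked by Rb4; b8: attacked by Rb4.
White has no legal moves → checkmate.

yes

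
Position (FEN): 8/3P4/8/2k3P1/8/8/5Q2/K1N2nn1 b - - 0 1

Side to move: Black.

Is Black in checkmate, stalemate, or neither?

neither

Black to move; black king on c5.
In check: yes, from the white queen on f2.
King squares — b4: available; c4: available; d4: attacked by Qf2; b5: available; d5: available; b6: attacked by Qf2; c6: available; d6: available.
Legal moves for Black: Kd6, Kc6, Kd5, Kb5, Kc4, Kb4, Ne3.
Black is in check but has 7 legal moves → neither.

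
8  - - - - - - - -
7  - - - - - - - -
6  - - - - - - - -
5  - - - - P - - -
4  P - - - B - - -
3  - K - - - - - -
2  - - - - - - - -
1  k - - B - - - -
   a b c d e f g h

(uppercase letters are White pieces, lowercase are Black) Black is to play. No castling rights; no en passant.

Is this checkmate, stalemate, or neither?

stalemate

Black to move; black king on a1.
In check: no.
King squares — b1: attacked by Be4; a2: attacked by Kb3; b2: attacked by Kb3.
Legal moves for Black: none.
Not in check and no legal moves → stalemate.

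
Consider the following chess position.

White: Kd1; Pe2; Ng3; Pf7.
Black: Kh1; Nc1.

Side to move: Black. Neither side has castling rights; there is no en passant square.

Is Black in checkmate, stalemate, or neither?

Black to move; black king on h1.
In check: yes, from the white knight on g3.
Legal moves for Black: Kh2, Kg2, Kg1.
Black is in check but has 3 legal moves → neither.

neither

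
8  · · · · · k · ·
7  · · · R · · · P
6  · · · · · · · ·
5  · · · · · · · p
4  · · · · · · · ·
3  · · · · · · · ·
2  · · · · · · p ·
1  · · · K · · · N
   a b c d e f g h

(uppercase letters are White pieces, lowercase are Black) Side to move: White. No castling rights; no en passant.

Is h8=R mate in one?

After h8=R: black king on f8; in check: yes, from the white rook on h8.
King squares — e7: attacked by Rd7; f7: attacked by Rd7; g7: attacked by Rd7; e8: attacked by Rh8; g8: attacked by Rh8.
Black has no legal moves → checkmate.

yes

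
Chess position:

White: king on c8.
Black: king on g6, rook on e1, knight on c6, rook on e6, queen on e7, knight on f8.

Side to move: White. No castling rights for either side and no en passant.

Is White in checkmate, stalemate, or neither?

stalemate

White to move; white king on c8.
In check: no.
King squares — b7: attacked by Qe7; c7: attacked by Qe7; d7: attacked by Qe7; b8: attacked by Nc6; d8: attacked by Nc6.
Legal moves for White: none.
Not in check and no legal moves → stalemate.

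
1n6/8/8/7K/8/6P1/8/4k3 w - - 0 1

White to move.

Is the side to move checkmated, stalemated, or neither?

neither

White to move; white king on h5.
In check: no.
Legal moves for White: Kh6, Kg6, Kg5, Kh4, Kg4, g4.
White has 6 legal moves and is not in check → neither.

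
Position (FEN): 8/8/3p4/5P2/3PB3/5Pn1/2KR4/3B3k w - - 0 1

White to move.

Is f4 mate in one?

no

After f4: black king on h1; in check: yes, from the white bishop on e4.
Black has 2 legal replies: Kg1, Nxe4.
In check but a legal move exists → not checkmate.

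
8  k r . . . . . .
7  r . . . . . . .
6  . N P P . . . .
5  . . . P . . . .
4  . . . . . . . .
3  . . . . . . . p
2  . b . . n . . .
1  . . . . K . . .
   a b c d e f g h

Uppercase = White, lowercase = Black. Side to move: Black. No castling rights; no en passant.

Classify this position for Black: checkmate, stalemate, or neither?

Black to move; black king on a8.
In check: yes, from the white knight on b6.
King squares — a7: own rook; b7: attacked by Pc6; b8: own rook.
Legal moves for Black: Rxb6.
Black is in check but has 1 legal move → neither.

neither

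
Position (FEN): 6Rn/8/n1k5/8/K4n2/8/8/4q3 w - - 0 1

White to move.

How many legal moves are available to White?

16

White to move; king on a4.
In check: no.
Legal moves: Rxh8, Rf8, Re8, Rd8, Rc8+, Rb8, Ra8, Rg7, Rg6+, Rg5, Rg4, Rg3, Rg2, Rg1, Kb3, Ka3.
Count: 16.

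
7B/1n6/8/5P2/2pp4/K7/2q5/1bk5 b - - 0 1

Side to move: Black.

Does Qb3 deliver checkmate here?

After Qb3: white king on a3; in check: yes, from the black queen on b3.
King squares — a2: attacked by Bb1; b2: attacked by Kc1; b3: attacked by Pc4; a4: attacked by Qb3; b4: attacked by Qb3.
White has no legal moves → checkmate.

yes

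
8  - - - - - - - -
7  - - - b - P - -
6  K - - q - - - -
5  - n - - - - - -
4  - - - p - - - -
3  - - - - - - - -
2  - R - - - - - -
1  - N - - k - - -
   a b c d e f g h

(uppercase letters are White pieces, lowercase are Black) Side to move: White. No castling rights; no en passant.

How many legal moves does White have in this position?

2

White to move; king on a6.
In check: yes, from the black queen on d6.
Legal moves: Kb7, Ka5.
Count: 2.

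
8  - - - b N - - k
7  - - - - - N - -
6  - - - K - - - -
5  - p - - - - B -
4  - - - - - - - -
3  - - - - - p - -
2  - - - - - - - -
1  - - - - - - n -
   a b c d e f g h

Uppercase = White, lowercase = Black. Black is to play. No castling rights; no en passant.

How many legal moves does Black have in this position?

2

Black to move; king on h8.
In check: yes, from the white knight on f7.
Legal moves: Kg8, Kh7.
Count: 2.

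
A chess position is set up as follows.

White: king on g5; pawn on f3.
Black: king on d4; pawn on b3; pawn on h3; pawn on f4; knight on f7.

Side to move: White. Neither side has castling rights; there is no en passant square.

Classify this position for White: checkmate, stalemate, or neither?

neither

White to move; white king on g5.
In check: yes, from the black knight on f7.
King squares — f4: available; g4: available; h4: available; f5: available; h5: available; f6: available; g6: available; h6: attacked by Nf7.
Legal moves for White: Kg6, Kf6, Kh5, Kf5, Kh4, Kg4, Kxf4.
White is in check but has 7 legal moves → neither.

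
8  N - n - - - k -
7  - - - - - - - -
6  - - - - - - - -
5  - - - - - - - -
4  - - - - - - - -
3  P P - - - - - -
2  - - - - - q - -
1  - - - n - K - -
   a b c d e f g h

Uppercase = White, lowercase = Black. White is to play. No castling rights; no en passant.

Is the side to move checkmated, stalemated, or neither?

checkmate

White to move; white king on f1.
In check: yes, from the black queen on f2.
King squares — e1: attacked by Qf2; g1: attacked by Qf2; e2: attacked by Qf2; f2: attacked by Nd1; g2: attacked by Qf2.
Legal moves for White: none.
In check with no legal moves → checkmate.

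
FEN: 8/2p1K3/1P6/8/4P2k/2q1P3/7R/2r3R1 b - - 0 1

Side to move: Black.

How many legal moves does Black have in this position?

Black to move; king on h4.
In check: yes, from the white rook on h2.
Legal moves: none.
Count: 0.

0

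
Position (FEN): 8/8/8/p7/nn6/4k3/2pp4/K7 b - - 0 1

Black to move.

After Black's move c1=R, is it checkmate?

After c1=R: white king on a1; in check: yes, from the black rook on c1.
King squares — b1: attacked by Rc1; a2: attacked by Nb4; b2: attacked by Na4.
White has no legal moves → checkmate.

yes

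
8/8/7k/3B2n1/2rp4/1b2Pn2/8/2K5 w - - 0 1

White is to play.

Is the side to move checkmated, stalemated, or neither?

White to move; white king on c1.
In check: yes, from the black rook on c4.
Legal moves for White: Kb2, Kb1, Bxc4.
White is in check but has 3 legal moves → neither.

neither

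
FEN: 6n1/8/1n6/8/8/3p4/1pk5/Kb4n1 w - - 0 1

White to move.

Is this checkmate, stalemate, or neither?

White to move; white king on a1.
In check: yes, from the black pawn on b2.
King squares — b1: attacked by Kc2; a2: attacked by Bb1; b2: attacked by Kc2.
Legal moves for White: none.
In check with no legal moves → checkmate.

checkmate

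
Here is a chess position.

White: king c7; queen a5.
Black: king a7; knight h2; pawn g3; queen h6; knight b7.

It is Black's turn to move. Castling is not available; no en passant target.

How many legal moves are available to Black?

2

Black to move; king on a7.
In check: yes, from the white queen on a5.
Legal moves: Nxa5, Qa6.
Count: 2.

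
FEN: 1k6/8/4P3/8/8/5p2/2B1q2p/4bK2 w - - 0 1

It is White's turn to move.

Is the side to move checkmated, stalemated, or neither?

White to move; white king on f1.
In check: yes, from the black queen on e2.
King squares — e1: attacked by Qe2; g1: attacked by Ph2; e2: attacked by Pf3; f2: attacked by Be1; g2: attacked by Qe2.
Legal moves for White: none.
In check with no legal moves → checkmate.

checkmate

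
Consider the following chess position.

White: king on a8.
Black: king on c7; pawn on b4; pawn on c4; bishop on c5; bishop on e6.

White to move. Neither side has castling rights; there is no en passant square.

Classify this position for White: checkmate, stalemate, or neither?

White to move; white king on a8.
In check: no.
King squares — a7: attacked by Bc5; b7: attacked by Kc7; b8: attacked by Kc7.
Legal moves for White: none.
Not in check and no legal moves → stalemate.

stalemate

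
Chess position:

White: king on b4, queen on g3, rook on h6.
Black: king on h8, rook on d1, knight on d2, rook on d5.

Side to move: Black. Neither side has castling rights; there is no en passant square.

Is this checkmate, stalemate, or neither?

checkmate

Black to move; black king on h8.
In check: yes, from the white rook on h6.
King squares — g7: attacked by Qg3; h7: attacked by Rh6; g8: attacked by Qg3.
Legal moves for Black: none.
In check with no legal moves → checkmate.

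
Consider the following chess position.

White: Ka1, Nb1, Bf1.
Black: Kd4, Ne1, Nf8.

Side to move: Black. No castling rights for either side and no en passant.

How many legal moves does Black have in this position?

13

Black to move; king on d4.
In check: no.
Legal moves: Nh7, Nd7, Ng6, Ne6, Ke5, Kd5, Kc5, Ke4, Ke3, Nf3, Nd3, Ng2, Nc2+.
Count: 13.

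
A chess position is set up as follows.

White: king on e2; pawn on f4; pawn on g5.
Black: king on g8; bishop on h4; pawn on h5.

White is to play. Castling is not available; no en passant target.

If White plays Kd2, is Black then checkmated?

no

After Kd2: black king on g8; in check: no.
Black is not in check, so this cannot be checkmate.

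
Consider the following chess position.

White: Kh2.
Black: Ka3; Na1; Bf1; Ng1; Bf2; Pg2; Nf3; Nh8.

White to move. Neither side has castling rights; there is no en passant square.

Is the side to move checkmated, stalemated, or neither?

checkmate

White to move; white king on h2.
In check: yes, from the black knight on f3.
King squares — g1: attacked by Bf2; h1: attacked by Pg2; g2: attacked by Bf1; g3: attacked by Bf2; h3: attacked by Ng1.
Legal moves for White: none.
In check with no legal moves → checkmate.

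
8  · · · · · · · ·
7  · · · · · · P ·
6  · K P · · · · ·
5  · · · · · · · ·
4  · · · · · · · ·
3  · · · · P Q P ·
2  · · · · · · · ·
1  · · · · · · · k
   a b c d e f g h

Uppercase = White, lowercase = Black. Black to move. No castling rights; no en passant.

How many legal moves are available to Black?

Black to move; king on h1.
In check: yes, from the white queen on f3.
Legal moves: Kh2, Kg1.
Count: 2.

2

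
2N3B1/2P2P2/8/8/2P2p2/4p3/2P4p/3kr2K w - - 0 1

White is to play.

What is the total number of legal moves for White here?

2

White to move; king on h1.
In check: yes, from the black rook on e1.
Legal moves: Kxh2, Kg2.
Count: 2.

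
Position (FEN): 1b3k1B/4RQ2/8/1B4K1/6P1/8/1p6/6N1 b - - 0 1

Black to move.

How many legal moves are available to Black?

Black to move; king on f8.
In check: yes, from the white queen on f7.
Legal moves: none.
Count: 0.

0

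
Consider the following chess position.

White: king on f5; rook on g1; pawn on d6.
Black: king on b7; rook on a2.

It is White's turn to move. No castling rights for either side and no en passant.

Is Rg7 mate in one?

no

After Rg7: black king on b7; in check: yes, from the white rook on g7.
Black has 6 legal replies: Kc8, Kb8, Ka8, Kc6, Kb6, Ka6.
In check but a legal move exists → not checkmate.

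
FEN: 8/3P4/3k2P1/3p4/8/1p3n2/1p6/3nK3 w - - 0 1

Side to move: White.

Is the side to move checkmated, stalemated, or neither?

White to move; white king on e1.
In check: yes, from the black knight on f3.
King squares — d1: available; f1: available; d2: attacked by Nf3; e2: available; f2: attacked by Nd1.
Legal moves for White: Ke2, Kf1, Kxd1.
White is in check but has 3 legal moves → neither.

neither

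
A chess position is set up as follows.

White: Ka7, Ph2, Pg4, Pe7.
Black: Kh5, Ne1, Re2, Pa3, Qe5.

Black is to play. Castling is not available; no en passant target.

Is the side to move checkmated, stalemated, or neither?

Black to move; black king on h5.
In check: yes, from the white pawn on g4.
Legal moves for Black: Kh6, Kg6, Kg5, Kh4, Kxg4.
Black is in check but has 5 legal moves → neither.

neither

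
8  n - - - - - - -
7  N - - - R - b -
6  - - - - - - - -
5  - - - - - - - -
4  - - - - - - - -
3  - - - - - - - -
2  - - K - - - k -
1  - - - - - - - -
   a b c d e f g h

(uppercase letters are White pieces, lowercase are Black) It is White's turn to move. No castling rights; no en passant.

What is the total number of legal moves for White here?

21

White to move; king on c2.
In check: no.
Legal moves: Re8, Rxg7+, Rf7, Rd7, Rc7, Rb7, Re6, Re5, Re4, Re3, Re2+, Re1, Nc8, Nc6, Nb5, Kd3, Kb3, Kd2, Kd1, Kc1, Kb1.
Count: 21.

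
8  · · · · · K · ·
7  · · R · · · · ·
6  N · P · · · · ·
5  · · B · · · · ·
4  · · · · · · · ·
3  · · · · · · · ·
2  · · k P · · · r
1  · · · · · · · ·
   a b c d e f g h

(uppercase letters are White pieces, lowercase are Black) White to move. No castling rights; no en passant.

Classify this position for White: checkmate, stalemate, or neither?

White to move; white king on f8.
In check: no.
Legal moves for White include: Kg8, Ke8, Kg7, Kf7, Ke7, Rc8, Rh7, Rg7, Rf7, Re7, Rd7, Rb7, Ra7, Nb8, Nb4+, Be7, Ba7, Bd6, ... (list truncated; more exist).
White has legal moves and is not in check → neither.

neither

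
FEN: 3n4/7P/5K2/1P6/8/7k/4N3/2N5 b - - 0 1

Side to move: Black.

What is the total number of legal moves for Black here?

8

Black to move; king on h3.
In check: no.
Legal moves: Nf7, Nb7, Ne6, Nc6, Kh4, Kg4, Kh2, Kg2.
Count: 8.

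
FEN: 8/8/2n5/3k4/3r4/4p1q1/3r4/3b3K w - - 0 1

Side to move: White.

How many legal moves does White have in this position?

0

White to move; king on h1.
In check: no.
Legal moves: none.
Count: 0.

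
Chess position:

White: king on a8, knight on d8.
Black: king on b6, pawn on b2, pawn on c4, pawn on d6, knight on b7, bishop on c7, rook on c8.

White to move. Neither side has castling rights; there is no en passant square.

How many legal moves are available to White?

0

White to move; king on a8.
In check: yes, from the black rook on c8.
Legal moves: none.
Count: 0.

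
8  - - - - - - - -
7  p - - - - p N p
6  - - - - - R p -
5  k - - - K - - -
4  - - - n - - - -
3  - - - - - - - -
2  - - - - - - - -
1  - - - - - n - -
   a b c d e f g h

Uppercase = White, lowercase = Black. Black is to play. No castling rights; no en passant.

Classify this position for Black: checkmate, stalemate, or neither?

Black to move; black king on a5.
In check: no.
Legal moves for Black include: Kb5, Kb4, Ka4, Ne6, Nc6+, Nf5, Nb5, Nf3+, Nb3, Ne2, Nc2, Ng3, Ne3, Nh2, Nd2, h6, a6, g5, ... (list truncated; more exist).
Black has legal moves and is not in check → neither.

neither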